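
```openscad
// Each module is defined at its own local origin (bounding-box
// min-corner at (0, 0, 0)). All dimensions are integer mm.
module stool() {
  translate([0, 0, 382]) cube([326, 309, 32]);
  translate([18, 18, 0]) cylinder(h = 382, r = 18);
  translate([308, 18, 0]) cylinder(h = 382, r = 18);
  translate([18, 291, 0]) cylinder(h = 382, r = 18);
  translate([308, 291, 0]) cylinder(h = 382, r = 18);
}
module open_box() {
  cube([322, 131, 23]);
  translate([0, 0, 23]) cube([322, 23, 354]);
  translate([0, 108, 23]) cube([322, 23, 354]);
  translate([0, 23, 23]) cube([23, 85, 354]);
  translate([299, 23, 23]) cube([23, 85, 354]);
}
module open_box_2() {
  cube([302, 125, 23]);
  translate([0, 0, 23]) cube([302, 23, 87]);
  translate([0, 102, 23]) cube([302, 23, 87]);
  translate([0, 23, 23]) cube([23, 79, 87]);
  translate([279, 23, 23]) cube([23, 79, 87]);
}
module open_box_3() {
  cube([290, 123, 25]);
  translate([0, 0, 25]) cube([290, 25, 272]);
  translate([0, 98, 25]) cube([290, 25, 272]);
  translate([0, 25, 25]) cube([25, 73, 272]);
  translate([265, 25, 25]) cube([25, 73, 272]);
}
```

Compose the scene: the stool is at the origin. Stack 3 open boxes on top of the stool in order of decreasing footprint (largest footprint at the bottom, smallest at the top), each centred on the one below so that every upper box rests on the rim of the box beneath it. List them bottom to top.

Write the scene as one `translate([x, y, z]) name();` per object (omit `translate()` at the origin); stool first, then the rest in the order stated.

stool();
translate([2, 89, 414]) open_box();
translate([12, 92, 791]) open_box_2();
translate([18, 93, 901]) open_box_3();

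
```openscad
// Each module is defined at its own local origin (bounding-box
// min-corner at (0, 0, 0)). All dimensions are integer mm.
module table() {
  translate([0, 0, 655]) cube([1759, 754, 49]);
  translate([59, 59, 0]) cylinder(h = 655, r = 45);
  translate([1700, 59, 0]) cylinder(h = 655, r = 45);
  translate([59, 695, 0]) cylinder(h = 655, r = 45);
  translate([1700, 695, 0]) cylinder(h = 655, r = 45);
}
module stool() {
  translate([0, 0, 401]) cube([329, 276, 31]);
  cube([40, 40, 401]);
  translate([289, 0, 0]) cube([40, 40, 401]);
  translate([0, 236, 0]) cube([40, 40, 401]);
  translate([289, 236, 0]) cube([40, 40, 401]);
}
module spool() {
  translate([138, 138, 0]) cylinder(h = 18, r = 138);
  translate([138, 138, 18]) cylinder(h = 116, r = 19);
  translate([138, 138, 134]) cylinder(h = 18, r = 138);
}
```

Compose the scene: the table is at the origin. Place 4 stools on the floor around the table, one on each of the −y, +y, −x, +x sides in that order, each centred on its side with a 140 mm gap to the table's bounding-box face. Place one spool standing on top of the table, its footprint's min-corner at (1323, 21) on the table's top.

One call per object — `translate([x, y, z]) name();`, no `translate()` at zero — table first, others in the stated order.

table();
translate([715, -416, 0]) stool();
translate([715, 894, 0]) stool();
translate([-469, 239, 0]) stool();
translate([1899, 239, 0]) stool();
translate([1323, 21, 704]) spool();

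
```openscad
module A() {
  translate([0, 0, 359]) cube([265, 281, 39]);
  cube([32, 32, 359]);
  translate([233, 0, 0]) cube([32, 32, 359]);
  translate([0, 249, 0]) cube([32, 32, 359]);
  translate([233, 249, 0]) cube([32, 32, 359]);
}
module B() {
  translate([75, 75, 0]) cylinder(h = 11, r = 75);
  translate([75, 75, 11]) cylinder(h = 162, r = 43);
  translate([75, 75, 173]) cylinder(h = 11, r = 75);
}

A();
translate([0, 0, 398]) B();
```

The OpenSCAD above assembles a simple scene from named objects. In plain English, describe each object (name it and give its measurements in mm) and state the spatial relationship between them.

A is a four-legged stool. The seat is 265×281 mm, 39 mm thick, top at z = 398 mm. It stands on four square legs, each 32×32 mm in cross-section, from z = 0 to the seat underside, each flush with a corner of the seat.

B is a spool: two coaxial disc flanges of radius 75 mm and thickness 11 mm, joined by a core cylinder of radius 43 mm and height 162 mm. The lower flange rests on z = 0 and the three cylinders share a vertical axis.

The spool is on top of the stool.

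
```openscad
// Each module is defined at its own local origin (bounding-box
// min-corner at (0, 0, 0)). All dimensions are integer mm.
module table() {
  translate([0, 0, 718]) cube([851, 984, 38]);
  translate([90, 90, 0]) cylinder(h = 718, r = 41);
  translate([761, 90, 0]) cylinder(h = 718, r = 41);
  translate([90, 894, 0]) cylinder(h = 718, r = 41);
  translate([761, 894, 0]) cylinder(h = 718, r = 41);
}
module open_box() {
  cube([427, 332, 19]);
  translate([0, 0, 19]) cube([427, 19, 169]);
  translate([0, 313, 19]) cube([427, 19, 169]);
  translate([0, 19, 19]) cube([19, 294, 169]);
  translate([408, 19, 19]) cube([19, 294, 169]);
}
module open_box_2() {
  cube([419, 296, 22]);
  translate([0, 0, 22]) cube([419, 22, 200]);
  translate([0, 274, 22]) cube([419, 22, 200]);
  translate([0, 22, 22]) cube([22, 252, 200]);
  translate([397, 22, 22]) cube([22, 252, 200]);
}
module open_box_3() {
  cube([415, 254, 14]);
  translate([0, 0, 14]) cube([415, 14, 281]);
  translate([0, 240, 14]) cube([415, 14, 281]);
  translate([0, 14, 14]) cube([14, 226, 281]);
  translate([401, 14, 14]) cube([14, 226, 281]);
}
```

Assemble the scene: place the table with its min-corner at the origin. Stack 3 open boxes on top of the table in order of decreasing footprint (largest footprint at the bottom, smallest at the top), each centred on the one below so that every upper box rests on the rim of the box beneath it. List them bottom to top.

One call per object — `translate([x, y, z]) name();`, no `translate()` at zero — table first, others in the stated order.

table();
translate([212, 326, 756]) open_box();
translate([216, 344, 944]) open_box_2();
translate([218, 365, 1166]) open_box_3();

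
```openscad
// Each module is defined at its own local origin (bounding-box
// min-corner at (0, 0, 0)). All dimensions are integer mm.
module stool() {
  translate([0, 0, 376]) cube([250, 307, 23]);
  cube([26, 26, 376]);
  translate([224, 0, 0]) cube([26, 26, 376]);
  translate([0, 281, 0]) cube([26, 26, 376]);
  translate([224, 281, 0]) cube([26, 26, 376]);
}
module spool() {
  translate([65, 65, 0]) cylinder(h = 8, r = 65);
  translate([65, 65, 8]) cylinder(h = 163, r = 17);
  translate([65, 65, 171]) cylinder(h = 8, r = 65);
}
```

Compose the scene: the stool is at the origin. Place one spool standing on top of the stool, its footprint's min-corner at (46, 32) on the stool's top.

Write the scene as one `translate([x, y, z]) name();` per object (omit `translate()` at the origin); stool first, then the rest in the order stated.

stool();
translate([46, 32, 399]) spool();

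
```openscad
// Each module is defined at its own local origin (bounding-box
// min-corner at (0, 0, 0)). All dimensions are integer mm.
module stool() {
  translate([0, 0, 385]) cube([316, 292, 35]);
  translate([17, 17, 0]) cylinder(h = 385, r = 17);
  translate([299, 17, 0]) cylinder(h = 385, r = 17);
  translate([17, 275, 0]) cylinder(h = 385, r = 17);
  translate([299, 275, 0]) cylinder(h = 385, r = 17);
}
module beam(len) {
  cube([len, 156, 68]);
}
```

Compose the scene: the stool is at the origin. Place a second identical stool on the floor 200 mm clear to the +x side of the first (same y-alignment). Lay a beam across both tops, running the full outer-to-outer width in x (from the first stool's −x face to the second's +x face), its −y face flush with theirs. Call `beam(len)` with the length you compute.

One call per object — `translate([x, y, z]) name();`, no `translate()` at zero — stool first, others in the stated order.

stool();
translate([516, 0, 0]) stool();
translate([0, 0, 420]) beam(832);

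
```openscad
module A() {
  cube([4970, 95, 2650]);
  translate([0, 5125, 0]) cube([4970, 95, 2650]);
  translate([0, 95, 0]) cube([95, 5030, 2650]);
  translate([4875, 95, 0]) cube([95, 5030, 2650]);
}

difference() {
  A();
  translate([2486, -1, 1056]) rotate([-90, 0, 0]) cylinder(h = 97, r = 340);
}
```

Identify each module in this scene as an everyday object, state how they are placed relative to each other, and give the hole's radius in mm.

The subtracted cylinder has r = 340 mm.

A is a house frame. The house frame has a circular hole through its front wall. The hole's radius is 340 mm.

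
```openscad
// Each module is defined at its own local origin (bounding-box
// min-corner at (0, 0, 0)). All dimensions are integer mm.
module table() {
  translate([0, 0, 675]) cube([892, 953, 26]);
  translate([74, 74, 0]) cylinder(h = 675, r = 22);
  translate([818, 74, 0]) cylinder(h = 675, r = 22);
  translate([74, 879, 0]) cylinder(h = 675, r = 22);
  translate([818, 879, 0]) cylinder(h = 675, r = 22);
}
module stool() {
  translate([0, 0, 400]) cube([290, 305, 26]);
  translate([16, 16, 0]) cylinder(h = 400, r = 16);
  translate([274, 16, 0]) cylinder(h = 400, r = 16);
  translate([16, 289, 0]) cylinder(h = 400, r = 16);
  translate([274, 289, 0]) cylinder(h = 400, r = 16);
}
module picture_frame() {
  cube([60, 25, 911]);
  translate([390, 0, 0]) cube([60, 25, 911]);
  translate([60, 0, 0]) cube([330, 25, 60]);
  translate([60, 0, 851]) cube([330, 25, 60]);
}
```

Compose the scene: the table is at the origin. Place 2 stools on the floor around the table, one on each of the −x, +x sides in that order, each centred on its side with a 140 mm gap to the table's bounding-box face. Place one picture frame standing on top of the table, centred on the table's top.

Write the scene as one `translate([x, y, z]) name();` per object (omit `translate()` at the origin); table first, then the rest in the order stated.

table();
translate([-430, 324, 0]) stool();
translate([1032, 324, 0]) stool();
translate([221, 464, 701]) picture_frame();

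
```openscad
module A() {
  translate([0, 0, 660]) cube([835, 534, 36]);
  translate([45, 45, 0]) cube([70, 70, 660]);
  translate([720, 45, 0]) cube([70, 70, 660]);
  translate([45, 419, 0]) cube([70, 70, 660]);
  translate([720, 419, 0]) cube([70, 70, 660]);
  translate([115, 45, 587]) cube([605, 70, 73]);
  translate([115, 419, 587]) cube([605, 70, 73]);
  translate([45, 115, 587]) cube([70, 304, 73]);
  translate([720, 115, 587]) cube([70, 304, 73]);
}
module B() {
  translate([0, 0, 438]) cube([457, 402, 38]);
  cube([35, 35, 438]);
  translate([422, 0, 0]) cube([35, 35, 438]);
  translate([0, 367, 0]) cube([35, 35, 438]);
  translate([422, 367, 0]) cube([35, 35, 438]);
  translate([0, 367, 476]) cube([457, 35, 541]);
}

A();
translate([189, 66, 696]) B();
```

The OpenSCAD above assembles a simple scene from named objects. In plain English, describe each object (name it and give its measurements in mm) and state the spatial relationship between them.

A is a table: top 835 mm (x) × 534 mm (y), 36 mm thick, upper face at z = 696 mm, on four 70×70 mm square legs, each inset 45 mm from the nearest pair of top edges, running from z = 0 to the bottom of the top. Four apron rails, 70 mm thick and 73 mm tall, run between adjacent legs with their top edges flush with the underside of the top and their outer faces flush with the legs' outer faces.

B is a chair. The seat is a 457×402×38 mm slab with its top at z = 476 mm, on four 35×35 mm corner legs (flush with the seat edges, standing on z = 0). A flat backrest 35 mm thick, 541 mm tall, spans the full seat width and rises from the seat top along its +y edge, rear face flush with the rear of the seat.

The chair is on top of the table, centred.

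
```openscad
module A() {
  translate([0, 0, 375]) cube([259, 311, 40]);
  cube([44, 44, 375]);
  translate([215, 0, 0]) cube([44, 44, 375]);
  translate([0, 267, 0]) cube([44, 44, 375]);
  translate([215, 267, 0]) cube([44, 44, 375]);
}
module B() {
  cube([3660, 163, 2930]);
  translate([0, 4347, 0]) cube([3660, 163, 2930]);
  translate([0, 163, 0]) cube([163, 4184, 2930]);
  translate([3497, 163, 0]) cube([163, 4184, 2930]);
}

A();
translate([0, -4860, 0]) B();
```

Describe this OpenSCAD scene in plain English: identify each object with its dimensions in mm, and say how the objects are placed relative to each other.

A is a simple wooden stool: a rectangular seat 259 mm (x) by 311 mm (y), 40 mm thick, top face at z = 415 mm, on four square legs, each 44×44 mm in cross-section. The legs rest on z = 0, each flush with a corner of the seat.

B is a box-shaped house frame (walls only): outside footprint 3660×4510 mm, wall height 2930 mm, wall thickness 163 mm. The two y-facing walls run the full x-width; the two x-facing walls fit between the inner faces of the y-facing walls.

The house frame is on the floor beside the stool on its −y side.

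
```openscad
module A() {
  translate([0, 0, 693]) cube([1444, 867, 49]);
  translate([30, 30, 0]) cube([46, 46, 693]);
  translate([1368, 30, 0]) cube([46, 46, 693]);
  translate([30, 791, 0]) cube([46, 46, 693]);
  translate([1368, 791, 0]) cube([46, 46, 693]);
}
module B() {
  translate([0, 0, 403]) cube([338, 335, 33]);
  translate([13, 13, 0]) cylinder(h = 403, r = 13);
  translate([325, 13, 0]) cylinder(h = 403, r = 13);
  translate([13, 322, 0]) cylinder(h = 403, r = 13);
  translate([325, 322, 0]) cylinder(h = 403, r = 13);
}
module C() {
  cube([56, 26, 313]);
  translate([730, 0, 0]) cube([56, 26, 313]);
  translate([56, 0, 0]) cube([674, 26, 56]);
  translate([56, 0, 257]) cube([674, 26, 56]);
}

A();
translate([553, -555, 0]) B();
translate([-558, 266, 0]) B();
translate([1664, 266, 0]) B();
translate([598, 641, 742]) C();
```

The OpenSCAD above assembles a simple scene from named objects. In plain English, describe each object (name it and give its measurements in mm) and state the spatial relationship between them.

A is a table with a 1444×867 mm rectangular top, 49 mm thick, top surface at z = 742 mm, supported by four 46×46 mm square legs, each inset 30 mm from the nearest pair of top edges, running from the floor.

B is a four-legged stool. The seat is a 338×335×33 mm slab whose top surface is at z = 436 mm; four round legs, each 26 mm in diameter, run from the floor (z = 0) to the underside of the seat, each leg's axis is inset half a diameter from the nearest pair of seat edges (so the leg's bounding box is flush with the corner).

C is a picture frame with a 674×201 mm rectangular opening (x by z) and a uniform 56 mm border on every side. Frame depth is 26 mm along y. It is built from two vertical stiles running the full outside height and two horizontal rails spanning the gap between the stiles.

Three stools sit around the table at the −y, −x, +x sides. The picture frame is on top of the table.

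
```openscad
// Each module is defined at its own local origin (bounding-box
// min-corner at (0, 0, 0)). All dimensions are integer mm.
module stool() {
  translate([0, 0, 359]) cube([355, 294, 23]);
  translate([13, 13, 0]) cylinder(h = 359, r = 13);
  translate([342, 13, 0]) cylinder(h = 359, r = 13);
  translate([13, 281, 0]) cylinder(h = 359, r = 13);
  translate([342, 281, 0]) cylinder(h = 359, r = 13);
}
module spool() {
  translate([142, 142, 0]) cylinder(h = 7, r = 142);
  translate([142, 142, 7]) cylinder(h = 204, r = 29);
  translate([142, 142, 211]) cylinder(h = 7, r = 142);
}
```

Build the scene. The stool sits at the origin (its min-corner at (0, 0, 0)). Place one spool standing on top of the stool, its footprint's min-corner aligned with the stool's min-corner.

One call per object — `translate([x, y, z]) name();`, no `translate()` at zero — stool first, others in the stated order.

stool();
translate([0, 0, 382]) spool();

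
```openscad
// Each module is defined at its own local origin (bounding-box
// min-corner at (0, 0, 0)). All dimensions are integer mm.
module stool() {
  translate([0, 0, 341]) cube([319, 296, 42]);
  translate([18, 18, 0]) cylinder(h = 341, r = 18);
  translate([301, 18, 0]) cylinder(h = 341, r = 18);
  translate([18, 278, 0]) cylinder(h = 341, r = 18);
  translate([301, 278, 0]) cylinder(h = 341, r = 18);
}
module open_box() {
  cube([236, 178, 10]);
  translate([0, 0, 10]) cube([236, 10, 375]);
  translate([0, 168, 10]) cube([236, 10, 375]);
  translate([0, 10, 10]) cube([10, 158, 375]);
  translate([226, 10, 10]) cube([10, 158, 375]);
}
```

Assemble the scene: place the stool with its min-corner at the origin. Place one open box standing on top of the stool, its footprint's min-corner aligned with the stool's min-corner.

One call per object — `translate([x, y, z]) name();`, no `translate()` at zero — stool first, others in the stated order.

stool();
translate([0, 0, 383]) open_box();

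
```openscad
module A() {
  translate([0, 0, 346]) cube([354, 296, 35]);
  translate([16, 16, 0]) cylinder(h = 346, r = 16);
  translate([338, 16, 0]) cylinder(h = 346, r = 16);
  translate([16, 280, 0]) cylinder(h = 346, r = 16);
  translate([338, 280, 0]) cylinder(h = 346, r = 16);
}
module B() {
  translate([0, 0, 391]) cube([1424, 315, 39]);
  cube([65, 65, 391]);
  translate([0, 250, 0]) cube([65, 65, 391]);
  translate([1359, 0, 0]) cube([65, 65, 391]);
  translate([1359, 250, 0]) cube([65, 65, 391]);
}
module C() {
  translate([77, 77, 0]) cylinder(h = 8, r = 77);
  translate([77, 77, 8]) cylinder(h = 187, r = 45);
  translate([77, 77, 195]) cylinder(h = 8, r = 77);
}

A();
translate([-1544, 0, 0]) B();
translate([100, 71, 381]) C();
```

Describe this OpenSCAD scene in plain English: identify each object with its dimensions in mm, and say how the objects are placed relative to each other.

A is a four-legged stool. The seat is 354×296 mm, 35 mm thick, top at z = 381 mm. It stands on four round legs, each 32 mm in diameter, from z = 0 to the seat underside, each leg's axis is inset half a diameter from the nearest pair of seat edges (so the leg's bounding box is flush with the corner).

B is a bench: a 1424×315 mm seat slab, 39 mm thick, top at z = 430 mm, on four 65×65 mm square legs flush with the seat corners and standing on z = 0.

C is a spool: two coaxial disc flanges of radius 77 mm and thickness 8 mm, joined by a core cylinder of radius 45 mm and height 187 mm. The lower flange rests on z = 0 and the three cylinders share a vertical axis.

The bench is on the floor beside the stool on its −x side. The spool is on top of the stool, centred.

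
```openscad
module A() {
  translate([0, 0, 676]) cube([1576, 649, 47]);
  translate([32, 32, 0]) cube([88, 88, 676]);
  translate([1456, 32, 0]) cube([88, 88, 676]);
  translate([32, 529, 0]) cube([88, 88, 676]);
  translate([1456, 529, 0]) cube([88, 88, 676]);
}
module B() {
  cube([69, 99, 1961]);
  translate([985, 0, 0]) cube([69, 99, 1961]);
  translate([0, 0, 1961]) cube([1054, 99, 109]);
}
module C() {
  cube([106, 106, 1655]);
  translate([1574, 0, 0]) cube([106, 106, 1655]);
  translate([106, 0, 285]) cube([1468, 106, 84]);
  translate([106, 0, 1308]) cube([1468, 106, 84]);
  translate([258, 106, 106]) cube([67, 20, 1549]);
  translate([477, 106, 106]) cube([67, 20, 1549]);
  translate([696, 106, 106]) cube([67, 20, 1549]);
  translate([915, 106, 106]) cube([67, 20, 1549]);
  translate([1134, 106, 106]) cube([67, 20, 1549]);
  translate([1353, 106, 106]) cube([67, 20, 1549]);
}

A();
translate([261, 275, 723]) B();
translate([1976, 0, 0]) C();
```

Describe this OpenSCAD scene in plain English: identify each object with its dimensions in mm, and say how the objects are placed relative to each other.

A is a table with a 1576×649 mm rectangular top, 47 mm thick, top surface at z = 723 mm, supported by four 88×88 mm square legs, each inset 32 mm from the nearest pair of top edges, running from the floor.

B is a rectangular door frame: two vertical jambs of 69×99 mm section, 1961 mm tall, with a clear opening 916 mm wide between their inner faces. A header 109 mm tall and 99 mm deep lies on top of the jambs and spans the full outside width.

C is a fence section. Two 106×106 mm posts, 1655 mm tall, stand on the floor with a clear span of 1468 mm between their inner faces. Two horizontal rails of 106×84 mm section span the gap between the posts with their undersides at z = 285 mm and z = 1308 mm, flush with the posts' −y face. 6 pickets, each 67 mm wide, 20 mm thick and 1549 mm tall, are fixed to the +y face of the rails with their bottoms at z = 106 mm, evenly spaced across the span with equal gaps (rounded down to the nearest mm) at the −x end and between each pair — any rounding remainder accumulates at the +x end.

The door frame is on top of the table, centred. The fence section is on the floor beside the table on its +x side.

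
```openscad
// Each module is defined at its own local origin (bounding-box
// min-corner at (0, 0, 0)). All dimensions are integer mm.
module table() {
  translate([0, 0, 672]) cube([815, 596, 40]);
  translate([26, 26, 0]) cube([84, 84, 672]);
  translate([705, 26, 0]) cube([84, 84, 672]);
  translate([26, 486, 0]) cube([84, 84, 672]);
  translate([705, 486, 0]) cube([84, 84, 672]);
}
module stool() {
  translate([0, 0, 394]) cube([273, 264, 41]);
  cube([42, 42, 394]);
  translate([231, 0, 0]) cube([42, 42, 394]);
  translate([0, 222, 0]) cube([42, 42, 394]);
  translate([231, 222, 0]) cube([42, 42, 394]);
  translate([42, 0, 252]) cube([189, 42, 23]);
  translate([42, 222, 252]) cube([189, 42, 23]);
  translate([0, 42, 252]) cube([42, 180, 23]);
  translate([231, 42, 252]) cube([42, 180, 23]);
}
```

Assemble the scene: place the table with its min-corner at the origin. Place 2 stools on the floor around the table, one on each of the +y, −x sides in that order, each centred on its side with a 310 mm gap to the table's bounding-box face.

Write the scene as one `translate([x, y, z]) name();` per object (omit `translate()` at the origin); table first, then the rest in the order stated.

table();
translate([271, 906, 0]) stool();
translate([-583, 166, 0]) stool();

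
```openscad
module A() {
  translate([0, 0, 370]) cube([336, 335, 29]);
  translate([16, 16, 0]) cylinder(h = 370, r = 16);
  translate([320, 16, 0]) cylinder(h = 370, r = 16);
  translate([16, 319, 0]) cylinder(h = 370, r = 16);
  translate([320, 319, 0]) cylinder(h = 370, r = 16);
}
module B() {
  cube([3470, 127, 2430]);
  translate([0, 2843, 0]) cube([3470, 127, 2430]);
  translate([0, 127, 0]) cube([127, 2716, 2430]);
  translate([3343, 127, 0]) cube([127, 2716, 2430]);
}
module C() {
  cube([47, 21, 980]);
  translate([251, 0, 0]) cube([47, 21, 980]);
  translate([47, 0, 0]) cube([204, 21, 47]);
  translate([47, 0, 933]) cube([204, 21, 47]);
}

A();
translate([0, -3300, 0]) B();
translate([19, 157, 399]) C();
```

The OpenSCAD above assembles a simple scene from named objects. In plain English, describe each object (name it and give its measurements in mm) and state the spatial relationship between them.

A is a four-legged stool. The seat is a 336×335×29 mm slab whose top surface is at z = 399 mm; four round legs, each 32 mm in diameter, run from the floor (z = 0) to the underside of the seat, each leg's axis is inset half a diameter from the nearest pair of seat edges (so the leg's bounding box is flush with the corner).

B is the wall frame of a small rectangular building: four walls, each 2430 mm tall and 127 mm thick, enclosing a footprint 3470 mm (x) by 2970 mm (y) outside-to-outside, with no floor or roof. The front and back walls (the −y and +y sides) span the full width; the two side walls fit between them.

C is a picture frame with a 204×886 mm rectangular opening (x by z) and a uniform 47 mm border on every side. Frame depth is 21 mm along y. It is built from two vertical stiles running the full outside height and two horizontal rails spanning the gap between the stiles.

The house frame is on the floor beside the stool on its −y side. The picture frame is on top of the stool, centred.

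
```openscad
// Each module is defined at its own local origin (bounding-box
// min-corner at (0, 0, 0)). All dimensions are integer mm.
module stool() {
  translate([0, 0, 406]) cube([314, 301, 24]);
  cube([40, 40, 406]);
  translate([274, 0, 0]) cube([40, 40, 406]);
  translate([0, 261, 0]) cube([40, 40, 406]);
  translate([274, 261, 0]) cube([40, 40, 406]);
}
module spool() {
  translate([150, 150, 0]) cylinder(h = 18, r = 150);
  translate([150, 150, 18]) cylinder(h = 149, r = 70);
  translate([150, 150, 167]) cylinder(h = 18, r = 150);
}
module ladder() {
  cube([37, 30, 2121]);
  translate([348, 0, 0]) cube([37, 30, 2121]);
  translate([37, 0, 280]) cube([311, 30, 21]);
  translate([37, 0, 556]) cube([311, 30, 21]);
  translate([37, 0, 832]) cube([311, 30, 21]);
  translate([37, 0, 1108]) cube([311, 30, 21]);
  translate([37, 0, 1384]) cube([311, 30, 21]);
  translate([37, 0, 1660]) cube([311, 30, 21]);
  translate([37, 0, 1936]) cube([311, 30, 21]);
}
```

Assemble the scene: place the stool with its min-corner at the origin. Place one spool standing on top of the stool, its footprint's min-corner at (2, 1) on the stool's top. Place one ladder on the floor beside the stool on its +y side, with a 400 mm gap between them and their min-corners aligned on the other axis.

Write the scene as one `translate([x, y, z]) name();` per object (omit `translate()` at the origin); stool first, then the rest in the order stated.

stool();
translate([2, 1, 430]) spool();
translate([0, 701, 0]) ladder();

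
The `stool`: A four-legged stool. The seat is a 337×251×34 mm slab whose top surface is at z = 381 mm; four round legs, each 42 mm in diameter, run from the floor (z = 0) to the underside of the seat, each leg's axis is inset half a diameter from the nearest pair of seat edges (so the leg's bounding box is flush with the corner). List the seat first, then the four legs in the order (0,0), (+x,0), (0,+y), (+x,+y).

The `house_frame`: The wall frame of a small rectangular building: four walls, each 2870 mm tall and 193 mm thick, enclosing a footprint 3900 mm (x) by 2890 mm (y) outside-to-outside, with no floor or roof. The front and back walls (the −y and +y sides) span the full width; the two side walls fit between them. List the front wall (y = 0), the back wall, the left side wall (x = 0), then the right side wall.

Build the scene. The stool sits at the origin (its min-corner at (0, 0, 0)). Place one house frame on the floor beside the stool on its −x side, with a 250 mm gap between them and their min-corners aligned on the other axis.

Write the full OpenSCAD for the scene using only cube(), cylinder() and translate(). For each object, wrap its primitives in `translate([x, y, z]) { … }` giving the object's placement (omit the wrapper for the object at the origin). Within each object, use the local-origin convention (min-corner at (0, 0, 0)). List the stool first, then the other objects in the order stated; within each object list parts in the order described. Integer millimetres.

translate([0, 0, 347]) cube([337, 251, 34]);
translate([21, 21, 0]) cylinder(h = 347, r = 21);
translate([316, 21, 0]) cylinder(h = 347, r = 21);
translate([21, 230, 0]) cylinder(h = 347, r = 21);
translate([316, 230, 0]) cylinder(h = 347, r = 21);
translate([-4150, 0, 0]) {
  cube([3900, 193, 2870]);
  translate([0, 2697, 0]) cube([3900, 193, 2870]);
  translate([0, 193, 0]) cube([193, 2504, 2870]);
  translate([3707, 193, 0]) cube([193, 2504, 2870]);
}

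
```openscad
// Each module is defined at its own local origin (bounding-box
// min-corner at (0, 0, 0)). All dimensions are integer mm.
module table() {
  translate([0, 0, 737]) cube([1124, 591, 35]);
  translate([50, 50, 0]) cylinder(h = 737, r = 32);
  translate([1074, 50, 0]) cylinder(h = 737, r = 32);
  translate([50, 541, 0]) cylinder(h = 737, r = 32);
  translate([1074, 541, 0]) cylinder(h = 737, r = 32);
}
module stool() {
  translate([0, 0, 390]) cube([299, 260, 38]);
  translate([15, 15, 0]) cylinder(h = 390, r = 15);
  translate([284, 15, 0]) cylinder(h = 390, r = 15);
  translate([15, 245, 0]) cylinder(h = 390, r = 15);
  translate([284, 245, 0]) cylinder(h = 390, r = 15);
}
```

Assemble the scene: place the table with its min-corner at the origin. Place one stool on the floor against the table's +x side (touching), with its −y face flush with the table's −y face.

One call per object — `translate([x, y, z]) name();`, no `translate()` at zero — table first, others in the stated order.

table();
translate([1124, 0, 0]) stool();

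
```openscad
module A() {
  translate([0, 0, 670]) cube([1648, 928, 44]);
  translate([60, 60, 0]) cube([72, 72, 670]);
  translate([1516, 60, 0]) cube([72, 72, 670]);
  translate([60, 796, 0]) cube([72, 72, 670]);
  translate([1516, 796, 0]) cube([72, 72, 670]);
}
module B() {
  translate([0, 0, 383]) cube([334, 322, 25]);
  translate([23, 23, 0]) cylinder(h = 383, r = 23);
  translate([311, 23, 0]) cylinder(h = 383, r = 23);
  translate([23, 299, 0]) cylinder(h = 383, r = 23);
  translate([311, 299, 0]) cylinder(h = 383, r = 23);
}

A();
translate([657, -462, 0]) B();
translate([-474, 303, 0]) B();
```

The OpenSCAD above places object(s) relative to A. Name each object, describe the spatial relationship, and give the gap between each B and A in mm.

A is a table. B is a stool. Two stools sit around the table at the −y, −x sides. The gap between each stool and the table is 140 mm.

Each stool's nearest face is 140 mm from the table's bounding box.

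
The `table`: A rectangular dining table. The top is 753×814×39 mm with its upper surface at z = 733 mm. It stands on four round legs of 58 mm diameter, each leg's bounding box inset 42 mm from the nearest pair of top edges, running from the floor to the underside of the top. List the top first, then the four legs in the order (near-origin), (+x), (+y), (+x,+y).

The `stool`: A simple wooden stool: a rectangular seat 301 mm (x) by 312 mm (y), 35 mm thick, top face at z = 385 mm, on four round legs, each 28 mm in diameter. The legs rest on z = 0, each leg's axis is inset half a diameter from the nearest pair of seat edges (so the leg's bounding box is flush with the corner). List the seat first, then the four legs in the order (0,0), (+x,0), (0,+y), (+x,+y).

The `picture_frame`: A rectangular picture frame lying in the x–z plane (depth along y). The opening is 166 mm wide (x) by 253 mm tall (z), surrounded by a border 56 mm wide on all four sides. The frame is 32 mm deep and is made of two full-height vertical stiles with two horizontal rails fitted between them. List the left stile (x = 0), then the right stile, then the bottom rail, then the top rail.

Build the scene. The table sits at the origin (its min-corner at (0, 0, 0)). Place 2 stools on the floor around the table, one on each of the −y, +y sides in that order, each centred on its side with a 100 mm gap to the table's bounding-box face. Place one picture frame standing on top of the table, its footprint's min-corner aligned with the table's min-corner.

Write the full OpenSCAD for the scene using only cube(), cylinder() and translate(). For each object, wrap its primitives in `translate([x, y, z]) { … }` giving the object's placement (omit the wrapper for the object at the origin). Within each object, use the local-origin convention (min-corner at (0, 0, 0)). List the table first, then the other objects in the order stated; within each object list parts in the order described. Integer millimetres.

translate([0, 0, 694]) cube([753, 814, 39]);
translate([71, 71, 0]) cylinder(h = 694, r = 29);
translate([682, 71, 0]) cylinder(h = 694, r = 29);
translate([71, 743, 0]) cylinder(h = 694, r = 29);
translate([682, 743, 0]) cylinder(h = 694, r = 29);
translate([226, -412, 0]) {
  translate([0, 0, 350]) cube([301, 312, 35]);
  translate([14, 14, 0]) cylinder(h = 350, r = 14);
  translate([287, 14, 0]) cylinder(h = 350, r = 14);
  translate([14, 298, 0]) cylinder(h = 350, r = 14);
  translate([287, 298, 0]) cylinder(h = 350, r = 14);
}
translate([226, 914, 0]) {
  translate([0, 0, 350]) cube([301, 312, 35]);
  translate([14, 14, 0]) cylinder(h = 350, r = 14);
  translate([287, 14, 0]) cylinder(h = 350, r = 14);
  translate([14, 298, 0]) cylinder(h = 350, r = 14);
  translate([287, 298, 0]) cylinder(h = 350, r = 14);
}
translate([0, 0, 733]) {
  cube([56, 32, 365]);
  translate([222, 0, 0]) cube([56, 32, 365]);
  translate([56, 0, 0]) cube([166, 32, 56]);
  translate([56, 0, 309]) cube([166, 32, 56]);
}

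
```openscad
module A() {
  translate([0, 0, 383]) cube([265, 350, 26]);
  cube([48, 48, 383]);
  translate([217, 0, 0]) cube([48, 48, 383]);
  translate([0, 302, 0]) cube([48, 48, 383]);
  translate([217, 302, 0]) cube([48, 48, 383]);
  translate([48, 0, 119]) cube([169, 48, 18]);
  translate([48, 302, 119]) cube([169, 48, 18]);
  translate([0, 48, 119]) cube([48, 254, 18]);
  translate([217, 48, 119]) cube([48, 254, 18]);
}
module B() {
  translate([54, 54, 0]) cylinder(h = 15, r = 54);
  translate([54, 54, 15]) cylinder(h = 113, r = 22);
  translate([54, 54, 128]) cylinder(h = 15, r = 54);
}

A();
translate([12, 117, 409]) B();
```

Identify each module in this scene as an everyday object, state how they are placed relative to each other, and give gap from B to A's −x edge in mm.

A is a stool. B is a spool. The spool is on top of the stool. The gap from the spool to the stool's −x edge is 12 mm.

The spool's min-x is at 12; the stool's min-x is 0; gap = 12 mm.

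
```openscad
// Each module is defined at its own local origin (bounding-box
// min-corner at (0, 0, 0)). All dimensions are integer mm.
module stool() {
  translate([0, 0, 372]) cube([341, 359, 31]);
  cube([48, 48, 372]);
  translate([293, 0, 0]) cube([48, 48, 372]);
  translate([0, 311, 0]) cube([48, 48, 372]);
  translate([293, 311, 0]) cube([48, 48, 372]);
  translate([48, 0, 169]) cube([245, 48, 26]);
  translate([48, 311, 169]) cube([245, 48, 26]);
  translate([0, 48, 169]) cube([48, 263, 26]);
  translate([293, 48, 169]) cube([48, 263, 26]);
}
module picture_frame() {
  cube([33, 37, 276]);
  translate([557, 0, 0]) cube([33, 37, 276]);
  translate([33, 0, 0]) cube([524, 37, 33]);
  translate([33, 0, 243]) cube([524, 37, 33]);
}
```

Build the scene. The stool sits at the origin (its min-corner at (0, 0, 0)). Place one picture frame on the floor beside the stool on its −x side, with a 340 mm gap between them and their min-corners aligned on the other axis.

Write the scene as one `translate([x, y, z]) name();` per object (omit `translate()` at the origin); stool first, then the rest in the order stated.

stool();
translate([-930, 0, 0]) picture_frame();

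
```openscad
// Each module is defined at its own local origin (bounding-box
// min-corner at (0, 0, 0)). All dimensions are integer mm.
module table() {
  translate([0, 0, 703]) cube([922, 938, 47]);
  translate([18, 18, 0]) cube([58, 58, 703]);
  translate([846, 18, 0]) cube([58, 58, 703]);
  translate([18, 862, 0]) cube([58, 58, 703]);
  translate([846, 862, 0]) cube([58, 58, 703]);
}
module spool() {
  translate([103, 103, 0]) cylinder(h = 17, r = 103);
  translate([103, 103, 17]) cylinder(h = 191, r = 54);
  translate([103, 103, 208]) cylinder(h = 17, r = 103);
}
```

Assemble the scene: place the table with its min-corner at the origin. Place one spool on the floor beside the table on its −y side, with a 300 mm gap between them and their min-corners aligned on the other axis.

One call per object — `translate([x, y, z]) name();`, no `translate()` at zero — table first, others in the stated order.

table();
translate([0, -506, 0]) spool();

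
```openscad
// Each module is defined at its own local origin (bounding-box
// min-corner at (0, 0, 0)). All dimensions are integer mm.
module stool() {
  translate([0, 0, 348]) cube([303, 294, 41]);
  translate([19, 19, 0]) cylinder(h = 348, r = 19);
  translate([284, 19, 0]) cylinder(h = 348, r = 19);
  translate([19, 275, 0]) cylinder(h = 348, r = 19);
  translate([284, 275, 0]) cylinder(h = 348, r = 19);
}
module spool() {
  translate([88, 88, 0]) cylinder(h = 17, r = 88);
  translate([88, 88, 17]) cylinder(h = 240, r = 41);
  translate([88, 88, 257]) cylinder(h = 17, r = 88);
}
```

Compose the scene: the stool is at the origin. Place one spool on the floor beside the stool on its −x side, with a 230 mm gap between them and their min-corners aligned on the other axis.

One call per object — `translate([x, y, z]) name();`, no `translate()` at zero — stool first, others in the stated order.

stool();
translate([-406, 0, 0]) spool();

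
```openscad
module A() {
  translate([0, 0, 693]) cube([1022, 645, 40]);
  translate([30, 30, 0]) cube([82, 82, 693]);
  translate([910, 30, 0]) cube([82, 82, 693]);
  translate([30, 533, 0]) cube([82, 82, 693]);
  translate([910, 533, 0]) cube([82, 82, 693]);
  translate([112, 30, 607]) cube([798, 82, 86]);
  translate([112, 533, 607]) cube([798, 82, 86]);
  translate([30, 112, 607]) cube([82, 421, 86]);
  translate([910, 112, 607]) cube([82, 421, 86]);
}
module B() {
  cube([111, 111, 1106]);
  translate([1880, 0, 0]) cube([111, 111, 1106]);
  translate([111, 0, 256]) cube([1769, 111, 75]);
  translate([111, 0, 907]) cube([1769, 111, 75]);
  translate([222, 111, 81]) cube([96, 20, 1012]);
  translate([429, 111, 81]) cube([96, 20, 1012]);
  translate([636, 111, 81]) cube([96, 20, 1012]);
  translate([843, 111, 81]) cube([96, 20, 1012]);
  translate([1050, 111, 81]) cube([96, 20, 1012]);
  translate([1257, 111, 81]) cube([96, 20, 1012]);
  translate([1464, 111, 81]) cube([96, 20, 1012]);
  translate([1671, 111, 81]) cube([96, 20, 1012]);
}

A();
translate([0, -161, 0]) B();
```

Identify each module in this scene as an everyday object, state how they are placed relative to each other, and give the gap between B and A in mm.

The fence section's nearest face is 30 mm from the table's −y face.

A is a table. B is a fence section. The fence section is on the floor beside the table on its −y side. The gap between the fence section and the table is 30 mm.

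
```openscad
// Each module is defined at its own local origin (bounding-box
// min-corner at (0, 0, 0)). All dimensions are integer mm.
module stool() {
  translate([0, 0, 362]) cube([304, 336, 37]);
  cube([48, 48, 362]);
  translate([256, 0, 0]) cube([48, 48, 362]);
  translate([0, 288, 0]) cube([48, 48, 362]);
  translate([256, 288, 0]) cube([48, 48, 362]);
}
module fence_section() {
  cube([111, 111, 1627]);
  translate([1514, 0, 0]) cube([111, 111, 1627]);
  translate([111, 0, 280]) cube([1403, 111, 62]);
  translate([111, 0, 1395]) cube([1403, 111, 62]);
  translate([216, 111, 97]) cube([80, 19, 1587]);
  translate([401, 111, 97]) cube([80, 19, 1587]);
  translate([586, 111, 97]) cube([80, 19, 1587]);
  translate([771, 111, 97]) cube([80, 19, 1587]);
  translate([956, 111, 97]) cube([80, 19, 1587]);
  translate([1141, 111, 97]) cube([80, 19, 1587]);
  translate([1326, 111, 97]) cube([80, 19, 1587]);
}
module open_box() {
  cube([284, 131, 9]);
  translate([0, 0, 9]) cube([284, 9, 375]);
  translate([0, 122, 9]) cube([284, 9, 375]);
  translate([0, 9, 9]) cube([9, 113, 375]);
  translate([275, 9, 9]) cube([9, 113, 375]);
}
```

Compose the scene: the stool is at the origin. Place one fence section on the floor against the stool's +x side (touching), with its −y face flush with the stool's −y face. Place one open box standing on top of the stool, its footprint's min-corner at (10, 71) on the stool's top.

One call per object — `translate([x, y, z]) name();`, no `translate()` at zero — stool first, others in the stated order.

stool();
translate([304, 0, 0]) fence_section();
translate([10, 71, 399]) open_box();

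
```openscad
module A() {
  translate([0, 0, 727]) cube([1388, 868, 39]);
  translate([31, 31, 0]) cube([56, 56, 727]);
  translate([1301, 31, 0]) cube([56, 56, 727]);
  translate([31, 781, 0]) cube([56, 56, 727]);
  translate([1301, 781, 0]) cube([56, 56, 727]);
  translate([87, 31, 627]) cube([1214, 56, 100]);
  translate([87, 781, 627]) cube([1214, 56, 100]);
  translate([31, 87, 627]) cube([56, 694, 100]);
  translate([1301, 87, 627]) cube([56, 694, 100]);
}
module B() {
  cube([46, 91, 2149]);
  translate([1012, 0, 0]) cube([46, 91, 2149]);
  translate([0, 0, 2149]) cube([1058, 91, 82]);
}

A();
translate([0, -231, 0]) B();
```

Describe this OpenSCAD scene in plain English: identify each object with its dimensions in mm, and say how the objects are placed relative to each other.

A is a table: top 1388 mm (x) × 868 mm (y), 39 mm thick, upper face at z = 766 mm, on four 56×56 mm square legs, each inset 31 mm from the nearest pair of top edges, running from z = 0 to the bottom of the top. Four apron rails, 56 mm thick and 100 mm tall, run between adjacent legs with their top edges flush with the underside of the top and their outer faces flush with the legs' outer faces.

B is a rectangular door frame: two vertical jambs of 46×91 mm section, 2149 mm tall, with a clear opening 966 mm wide between their inner faces. A header 82 mm tall and 91 mm deep lies on top of the jambs and spans the full outside width.

The door frame is on the floor beside the table on its −y side.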